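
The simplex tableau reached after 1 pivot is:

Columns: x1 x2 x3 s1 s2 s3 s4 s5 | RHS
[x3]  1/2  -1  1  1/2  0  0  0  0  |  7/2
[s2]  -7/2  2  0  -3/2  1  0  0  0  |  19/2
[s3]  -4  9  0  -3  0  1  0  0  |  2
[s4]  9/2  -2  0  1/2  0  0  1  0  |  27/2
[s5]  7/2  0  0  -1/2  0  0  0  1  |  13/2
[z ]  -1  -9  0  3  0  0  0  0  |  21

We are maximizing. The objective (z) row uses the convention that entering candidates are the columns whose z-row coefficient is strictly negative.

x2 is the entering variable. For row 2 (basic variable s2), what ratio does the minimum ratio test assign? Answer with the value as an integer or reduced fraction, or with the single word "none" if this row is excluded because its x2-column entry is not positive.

Ratio = RHS / (x2 entry) = (19/2) / 2 = 19/4.

19/4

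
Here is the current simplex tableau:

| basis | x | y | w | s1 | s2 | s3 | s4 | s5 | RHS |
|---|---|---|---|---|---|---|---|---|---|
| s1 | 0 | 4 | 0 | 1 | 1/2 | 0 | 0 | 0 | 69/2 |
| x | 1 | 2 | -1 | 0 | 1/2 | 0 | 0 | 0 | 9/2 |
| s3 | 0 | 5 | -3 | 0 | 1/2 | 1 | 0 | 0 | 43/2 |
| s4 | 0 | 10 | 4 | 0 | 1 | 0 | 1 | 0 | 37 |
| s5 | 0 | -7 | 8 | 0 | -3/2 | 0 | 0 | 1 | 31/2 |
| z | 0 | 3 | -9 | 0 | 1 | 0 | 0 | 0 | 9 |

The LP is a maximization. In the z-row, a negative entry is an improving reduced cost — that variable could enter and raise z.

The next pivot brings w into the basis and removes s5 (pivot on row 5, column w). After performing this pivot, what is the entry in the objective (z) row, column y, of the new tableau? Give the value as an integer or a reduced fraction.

-39/8

Pivot element is row 5, column w: 8.
Normalize row 5: new (row 5, y) = (-7)/8 = -7/8.
z-row ← z-row − (-9)·(new row 5): 3 − (-9)·(-7/8) = -39/8.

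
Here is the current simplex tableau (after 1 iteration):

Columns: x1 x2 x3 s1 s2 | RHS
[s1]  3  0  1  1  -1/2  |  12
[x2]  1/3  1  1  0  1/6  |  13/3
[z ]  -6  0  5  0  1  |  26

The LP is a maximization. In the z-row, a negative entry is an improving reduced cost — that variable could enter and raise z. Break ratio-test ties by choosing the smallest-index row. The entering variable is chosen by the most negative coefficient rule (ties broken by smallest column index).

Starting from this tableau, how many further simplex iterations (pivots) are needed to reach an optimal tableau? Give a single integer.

pivot: x1 in, s1 out → z = 50
No improving column remains; optimal.

1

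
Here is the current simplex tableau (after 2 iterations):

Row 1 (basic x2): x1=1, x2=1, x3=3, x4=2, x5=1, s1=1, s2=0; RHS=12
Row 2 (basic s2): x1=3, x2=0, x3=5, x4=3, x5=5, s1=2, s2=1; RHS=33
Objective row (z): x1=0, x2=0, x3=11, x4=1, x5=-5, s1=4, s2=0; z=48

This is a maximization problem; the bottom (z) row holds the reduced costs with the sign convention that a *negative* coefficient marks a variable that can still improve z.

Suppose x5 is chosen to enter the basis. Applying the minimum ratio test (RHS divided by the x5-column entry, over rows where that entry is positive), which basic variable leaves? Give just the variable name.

Ratios: row 1 (x2): 12/1 = 12; row 2 (s2): 33/5 = 33/5.
Minimum ratio 33/5 is in the s2 row, so s2 leaves.

s2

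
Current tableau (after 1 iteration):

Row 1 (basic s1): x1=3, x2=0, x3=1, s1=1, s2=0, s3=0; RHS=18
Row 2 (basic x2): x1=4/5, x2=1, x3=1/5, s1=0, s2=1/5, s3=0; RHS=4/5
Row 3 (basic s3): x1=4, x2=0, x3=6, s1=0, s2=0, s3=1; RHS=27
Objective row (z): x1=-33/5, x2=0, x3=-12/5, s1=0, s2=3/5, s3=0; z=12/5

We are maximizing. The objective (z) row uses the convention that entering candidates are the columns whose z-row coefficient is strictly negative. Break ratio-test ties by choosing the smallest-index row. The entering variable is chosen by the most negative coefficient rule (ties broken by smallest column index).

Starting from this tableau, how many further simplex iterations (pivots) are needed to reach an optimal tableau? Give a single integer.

2

pivot: x1 in, x2 out → z = 9
pivot: x3 in, x1 out → z = 12
No improving column remains; optimal.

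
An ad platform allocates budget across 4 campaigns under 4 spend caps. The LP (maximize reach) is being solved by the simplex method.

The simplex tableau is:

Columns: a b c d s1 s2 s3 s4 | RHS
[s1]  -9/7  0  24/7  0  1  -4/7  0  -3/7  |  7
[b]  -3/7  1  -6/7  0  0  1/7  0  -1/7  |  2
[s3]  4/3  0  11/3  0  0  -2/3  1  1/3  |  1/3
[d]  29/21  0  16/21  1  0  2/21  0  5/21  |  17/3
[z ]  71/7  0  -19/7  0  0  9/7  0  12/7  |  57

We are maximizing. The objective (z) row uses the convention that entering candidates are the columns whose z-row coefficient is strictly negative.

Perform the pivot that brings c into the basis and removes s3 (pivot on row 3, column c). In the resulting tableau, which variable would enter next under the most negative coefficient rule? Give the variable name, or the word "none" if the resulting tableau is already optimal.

Pivot element 11/3. New z-row = old z-row − (-19/7)·(row 3/(11/3)).
Updated z-row coefficients: a: 857/77, b: 0, c: 0, d: 0, s1: 0, s2: 61/77, s3: 57/77, s4: 151/77.
No coefficient is strictly negative; the tableau after this pivot is optimal.

none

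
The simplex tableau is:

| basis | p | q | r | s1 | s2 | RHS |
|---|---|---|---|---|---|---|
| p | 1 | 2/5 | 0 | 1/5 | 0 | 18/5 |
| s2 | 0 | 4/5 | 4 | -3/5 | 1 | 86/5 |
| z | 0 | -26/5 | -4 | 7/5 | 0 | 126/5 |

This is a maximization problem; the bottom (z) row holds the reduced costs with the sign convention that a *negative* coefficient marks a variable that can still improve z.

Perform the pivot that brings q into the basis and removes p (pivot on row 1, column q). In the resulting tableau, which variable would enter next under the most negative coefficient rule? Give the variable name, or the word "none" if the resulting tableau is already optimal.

Pivot element 2/5. New z-row = old z-row − (-26/5)·(row 1/(2/5)).
Updated z-row coefficients: p: 13, q: 0, r: -4, s1: 4, s2: 0.
The most negative is -4 in column r, so r would enter next.

r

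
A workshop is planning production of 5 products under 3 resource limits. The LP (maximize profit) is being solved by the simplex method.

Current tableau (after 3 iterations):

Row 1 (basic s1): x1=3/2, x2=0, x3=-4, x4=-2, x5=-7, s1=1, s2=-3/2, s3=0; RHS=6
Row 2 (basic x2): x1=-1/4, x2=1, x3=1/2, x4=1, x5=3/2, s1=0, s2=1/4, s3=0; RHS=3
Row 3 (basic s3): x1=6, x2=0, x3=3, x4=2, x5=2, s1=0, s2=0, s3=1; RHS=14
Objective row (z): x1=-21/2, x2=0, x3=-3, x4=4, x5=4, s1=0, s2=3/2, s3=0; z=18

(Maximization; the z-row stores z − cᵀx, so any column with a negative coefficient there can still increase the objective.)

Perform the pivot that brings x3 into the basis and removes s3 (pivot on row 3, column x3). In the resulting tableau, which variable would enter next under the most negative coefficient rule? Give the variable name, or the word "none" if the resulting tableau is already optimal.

Pivot element 3. New z-row = old z-row − (-3)·(row 3/3).
Updated z-row coefficients: x1: -9/2, x2: 0, x3: 0, x4: 6, x5: 6, s1: 0, s2: 3/2, s3: 1.
The most negative is -9/2 in column x1, so x1 would enter next.

x1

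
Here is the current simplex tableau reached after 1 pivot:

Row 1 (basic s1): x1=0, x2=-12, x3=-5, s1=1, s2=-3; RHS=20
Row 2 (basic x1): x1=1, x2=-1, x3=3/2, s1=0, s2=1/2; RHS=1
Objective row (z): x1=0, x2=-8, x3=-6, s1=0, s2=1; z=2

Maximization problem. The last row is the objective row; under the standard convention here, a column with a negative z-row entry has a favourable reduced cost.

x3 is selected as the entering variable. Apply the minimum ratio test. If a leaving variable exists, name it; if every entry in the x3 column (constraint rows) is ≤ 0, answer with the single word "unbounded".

x1

Ratios: row 1 (s1): entry -5 ≤ 0, skip; row 2 (x1): 1/(3/2) = 2/3.
Minimum ratio is in the x1 row, so x1 leaves.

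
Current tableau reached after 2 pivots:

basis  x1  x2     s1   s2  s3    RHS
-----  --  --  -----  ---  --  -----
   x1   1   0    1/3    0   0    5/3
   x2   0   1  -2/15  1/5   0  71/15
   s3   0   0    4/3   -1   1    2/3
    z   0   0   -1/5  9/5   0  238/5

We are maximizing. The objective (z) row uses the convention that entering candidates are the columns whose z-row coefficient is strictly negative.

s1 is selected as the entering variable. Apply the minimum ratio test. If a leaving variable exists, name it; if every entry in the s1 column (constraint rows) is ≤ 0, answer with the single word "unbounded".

Ratios: row 1 (x1): (5/3)/(1/3) = 5; row 2 (x2): entry -2/15 ≤ 0, skip; row 3 (s3): (2/3)/(4/3) = 1/2.
Minimum ratio is in the s3 row, so s3 leaves.

s3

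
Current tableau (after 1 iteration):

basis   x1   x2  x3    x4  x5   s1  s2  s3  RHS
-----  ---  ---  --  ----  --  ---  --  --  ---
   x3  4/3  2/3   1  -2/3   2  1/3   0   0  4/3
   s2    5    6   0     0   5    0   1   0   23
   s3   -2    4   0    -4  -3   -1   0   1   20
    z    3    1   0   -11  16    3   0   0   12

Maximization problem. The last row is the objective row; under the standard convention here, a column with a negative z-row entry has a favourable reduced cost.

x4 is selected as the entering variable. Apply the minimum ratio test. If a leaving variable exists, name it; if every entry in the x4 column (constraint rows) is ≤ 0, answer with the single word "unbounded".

unbounded

x4-column entries: row 1: -2/3, row 2: 0, row 3: -4. All ≤ 0, so x4 can increase without bound; the LP is unbounded in this direction.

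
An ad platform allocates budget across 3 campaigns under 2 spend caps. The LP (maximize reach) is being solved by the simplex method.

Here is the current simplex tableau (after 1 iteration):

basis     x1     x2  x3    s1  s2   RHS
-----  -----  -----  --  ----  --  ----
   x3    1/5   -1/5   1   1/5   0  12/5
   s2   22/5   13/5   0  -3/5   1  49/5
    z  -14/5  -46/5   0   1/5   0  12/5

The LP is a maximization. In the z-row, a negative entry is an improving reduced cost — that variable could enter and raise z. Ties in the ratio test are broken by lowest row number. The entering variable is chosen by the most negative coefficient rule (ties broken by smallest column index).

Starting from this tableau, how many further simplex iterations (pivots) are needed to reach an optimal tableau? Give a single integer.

2

pivot: x2 in, s2 out → z = 482/13
pivot: s1 in, x3 out → z = 153/2
No improving column remains; optimal.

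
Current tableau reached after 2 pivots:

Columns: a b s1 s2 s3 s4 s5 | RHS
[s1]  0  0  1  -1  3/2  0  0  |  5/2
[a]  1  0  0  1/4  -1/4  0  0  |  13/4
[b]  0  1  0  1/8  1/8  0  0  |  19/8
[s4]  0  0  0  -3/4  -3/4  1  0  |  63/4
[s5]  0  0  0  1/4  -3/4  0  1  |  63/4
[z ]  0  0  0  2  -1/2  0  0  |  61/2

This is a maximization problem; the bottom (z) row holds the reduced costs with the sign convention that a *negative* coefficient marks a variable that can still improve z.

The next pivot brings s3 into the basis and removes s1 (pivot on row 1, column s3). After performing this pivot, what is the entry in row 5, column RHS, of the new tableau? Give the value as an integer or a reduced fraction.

17

Pivot element is row 1, column s3: 3/2.
Normalize row 1: new (row 1, RHS) = (5/2)/(3/2) = 5/3.
row 5 ← row 5 − (-3/4)·(new row 1): 63/4 − (-3/4)·(5/3) = 17.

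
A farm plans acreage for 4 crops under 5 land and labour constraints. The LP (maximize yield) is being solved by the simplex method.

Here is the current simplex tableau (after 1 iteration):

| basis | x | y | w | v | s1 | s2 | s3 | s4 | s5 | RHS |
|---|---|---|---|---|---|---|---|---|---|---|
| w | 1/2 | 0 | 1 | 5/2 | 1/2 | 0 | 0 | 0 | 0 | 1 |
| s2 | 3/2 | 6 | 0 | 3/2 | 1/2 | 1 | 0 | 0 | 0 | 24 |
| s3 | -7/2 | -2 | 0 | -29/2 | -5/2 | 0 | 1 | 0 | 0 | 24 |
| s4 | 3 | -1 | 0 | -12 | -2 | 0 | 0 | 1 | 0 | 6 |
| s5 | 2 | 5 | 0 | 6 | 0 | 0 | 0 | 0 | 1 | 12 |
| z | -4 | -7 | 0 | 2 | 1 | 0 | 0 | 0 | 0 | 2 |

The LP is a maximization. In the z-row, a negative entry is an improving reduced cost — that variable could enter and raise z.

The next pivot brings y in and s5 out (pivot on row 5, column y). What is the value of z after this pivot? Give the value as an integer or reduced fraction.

94/5

Minimum ratio for y: 12/5 = 12/5.
z changes by −(z-row coeff of y)·ratio = −(-7)·(12/5) = 84/5.
New z = 2 + (84/5) = 94/5.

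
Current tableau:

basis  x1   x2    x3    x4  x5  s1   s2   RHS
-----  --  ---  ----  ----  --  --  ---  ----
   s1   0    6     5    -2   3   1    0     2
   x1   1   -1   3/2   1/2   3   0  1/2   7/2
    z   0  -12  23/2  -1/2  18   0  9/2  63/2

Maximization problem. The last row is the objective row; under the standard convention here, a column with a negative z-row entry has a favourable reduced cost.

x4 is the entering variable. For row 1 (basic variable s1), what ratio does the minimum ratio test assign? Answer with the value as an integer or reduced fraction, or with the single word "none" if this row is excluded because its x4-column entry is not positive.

none

The x4 entry in row 1 is -2 ≤ 0, so this row gives no ratio.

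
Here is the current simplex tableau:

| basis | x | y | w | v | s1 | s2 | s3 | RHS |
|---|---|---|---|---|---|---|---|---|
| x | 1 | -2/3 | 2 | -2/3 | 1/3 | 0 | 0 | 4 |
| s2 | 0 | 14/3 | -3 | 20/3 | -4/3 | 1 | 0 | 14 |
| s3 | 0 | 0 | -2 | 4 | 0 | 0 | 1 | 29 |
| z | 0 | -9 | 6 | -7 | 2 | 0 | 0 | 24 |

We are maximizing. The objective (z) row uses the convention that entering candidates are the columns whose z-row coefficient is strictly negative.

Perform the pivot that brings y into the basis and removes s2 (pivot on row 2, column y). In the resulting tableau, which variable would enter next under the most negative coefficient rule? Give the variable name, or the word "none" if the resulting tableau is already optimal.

s1

Pivot element 14/3. New z-row = old z-row − (-9)·(row 2/(14/3)).
Updated z-row coefficients: x: 0, y: 0, w: 3/14, v: 41/7, s1: -4/7, s2: 27/14, s3: 0.
The most negative is -4/7 in column s1, so s1 would enter next.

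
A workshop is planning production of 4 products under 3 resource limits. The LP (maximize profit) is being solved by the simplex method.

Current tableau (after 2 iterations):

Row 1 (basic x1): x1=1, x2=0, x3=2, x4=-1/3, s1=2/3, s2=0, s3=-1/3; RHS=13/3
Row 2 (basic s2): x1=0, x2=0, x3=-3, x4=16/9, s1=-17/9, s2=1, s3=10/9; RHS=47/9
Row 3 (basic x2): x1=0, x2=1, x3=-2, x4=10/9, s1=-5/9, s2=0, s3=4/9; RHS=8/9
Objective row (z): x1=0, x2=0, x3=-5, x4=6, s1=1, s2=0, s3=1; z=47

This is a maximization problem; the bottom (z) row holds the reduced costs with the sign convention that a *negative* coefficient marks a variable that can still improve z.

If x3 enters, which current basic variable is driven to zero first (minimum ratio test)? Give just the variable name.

Ratios: row 1 (x1): (13/3)/2 = 13/6; row 2 (s2): entry -3 ≤ 0, skip; row 3 (x2): entry -2 ≤ 0, skip.
Minimum ratio 13/6 is in the x1 row, so x1 leaves.

x1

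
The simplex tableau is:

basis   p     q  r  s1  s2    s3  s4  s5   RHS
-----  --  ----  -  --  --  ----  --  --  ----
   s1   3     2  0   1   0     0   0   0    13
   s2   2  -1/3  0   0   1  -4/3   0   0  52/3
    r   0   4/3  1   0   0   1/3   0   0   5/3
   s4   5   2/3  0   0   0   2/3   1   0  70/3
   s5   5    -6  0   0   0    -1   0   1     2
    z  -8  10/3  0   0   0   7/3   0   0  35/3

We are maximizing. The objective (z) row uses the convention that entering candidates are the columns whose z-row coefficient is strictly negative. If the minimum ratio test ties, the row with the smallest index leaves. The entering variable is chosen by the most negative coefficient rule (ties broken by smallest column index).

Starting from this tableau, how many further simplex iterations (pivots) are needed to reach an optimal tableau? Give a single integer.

2

pivot: p in, s5 out → z = 223/15
pivot: q in, r out → z = 227/10
No improving column remains; optimal.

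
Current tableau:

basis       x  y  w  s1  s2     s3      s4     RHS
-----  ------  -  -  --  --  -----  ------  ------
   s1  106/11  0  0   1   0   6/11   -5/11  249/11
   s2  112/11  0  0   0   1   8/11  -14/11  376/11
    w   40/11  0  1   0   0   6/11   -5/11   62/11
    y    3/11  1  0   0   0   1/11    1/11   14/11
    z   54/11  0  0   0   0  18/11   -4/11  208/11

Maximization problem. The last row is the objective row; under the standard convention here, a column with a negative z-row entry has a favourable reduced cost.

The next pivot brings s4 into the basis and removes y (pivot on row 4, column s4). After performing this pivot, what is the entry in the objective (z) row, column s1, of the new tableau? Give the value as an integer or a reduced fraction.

Pivot element is row 4, column s4: 1/11.
Normalize row 4: new (row 4, s1) = 0/(1/11) = 0.
z-row ← z-row − (-4/11)·(new row 4): 0 − (-4/11)·0 = 0.

0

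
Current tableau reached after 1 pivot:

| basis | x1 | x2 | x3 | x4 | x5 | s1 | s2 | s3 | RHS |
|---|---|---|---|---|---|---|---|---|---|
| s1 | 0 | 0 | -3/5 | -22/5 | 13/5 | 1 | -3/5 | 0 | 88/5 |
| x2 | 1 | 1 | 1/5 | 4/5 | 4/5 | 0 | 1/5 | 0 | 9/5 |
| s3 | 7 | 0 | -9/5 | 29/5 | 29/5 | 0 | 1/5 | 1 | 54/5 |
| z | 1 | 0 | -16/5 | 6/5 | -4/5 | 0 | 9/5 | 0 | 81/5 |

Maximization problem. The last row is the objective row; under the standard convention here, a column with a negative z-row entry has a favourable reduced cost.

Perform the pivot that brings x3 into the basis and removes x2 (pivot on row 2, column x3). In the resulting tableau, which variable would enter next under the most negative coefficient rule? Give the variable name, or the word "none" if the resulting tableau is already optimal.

none

Pivot element 1/5. New z-row = old z-row − (-16/5)·(row 2/(1/5)).
Updated z-row coefficients: x1: 17, x2: 16, x3: 0, x4: 14, x5: 12, s1: 0, s2: 5, s3: 0.
No coefficient is strictly negative; the tableau after this pivot is optimal.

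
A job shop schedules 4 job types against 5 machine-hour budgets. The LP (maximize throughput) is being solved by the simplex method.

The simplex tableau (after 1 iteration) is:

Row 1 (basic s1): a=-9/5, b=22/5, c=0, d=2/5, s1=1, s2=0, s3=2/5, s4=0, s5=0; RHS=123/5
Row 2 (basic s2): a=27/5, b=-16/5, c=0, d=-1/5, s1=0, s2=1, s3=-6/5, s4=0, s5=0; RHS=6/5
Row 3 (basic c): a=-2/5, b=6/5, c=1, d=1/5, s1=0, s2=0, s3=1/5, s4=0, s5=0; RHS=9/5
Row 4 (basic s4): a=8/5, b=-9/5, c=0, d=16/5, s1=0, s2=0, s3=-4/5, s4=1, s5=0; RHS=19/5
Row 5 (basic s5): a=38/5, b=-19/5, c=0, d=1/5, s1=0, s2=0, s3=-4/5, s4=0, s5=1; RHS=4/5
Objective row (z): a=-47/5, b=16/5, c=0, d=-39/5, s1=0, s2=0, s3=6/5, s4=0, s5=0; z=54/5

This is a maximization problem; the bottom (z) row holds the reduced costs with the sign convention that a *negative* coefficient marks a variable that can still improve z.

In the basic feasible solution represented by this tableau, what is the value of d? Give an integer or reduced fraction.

d is nonbasic (not in the basis column), so its value in the current BFS is 0.

0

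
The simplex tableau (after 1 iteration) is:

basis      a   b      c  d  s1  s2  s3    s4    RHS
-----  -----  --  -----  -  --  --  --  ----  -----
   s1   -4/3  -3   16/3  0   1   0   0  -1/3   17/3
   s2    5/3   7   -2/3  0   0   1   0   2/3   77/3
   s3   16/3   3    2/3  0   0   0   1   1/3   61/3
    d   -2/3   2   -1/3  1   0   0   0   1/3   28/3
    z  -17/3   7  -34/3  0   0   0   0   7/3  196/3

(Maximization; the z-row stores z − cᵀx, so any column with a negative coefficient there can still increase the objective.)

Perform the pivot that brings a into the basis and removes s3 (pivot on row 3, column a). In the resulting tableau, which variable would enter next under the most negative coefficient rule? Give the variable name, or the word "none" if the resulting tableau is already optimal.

Pivot element 16/3. New z-row = old z-row − (-17/3)·(row 3/(16/3)).
Updated z-row coefficients: a: 0, b: 163/16, c: -85/8, d: 0, s1: 0, s2: 0, s3: 17/16, s4: 43/16.
The most negative is -85/8 in column c, so c would enter next.

c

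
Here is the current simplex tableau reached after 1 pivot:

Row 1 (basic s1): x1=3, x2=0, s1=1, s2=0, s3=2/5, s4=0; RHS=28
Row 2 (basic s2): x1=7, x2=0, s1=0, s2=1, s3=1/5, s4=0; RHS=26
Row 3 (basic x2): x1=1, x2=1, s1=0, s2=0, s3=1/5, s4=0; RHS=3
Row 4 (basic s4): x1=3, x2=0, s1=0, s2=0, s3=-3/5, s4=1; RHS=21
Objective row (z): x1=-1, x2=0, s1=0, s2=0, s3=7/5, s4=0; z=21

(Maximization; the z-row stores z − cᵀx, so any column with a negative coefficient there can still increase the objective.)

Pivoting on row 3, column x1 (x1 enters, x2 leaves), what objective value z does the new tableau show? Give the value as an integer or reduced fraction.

24

Minimum ratio for x1: 3/1 = 3.
z changes by −(z-row coeff of x1)·ratio = −(-1)·3 = 3.
New z = 21 + 3 = 24.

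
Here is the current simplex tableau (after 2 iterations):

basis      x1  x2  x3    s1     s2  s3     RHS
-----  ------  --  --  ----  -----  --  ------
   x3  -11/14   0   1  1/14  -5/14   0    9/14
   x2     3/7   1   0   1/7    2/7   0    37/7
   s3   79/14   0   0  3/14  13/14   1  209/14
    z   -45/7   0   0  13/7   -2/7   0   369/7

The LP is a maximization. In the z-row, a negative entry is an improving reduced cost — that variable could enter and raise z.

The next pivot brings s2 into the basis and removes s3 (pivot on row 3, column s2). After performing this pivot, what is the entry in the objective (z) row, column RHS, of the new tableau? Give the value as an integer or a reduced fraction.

745/13

Pivot element is row 3, column s2: 13/14.
Normalize row 3: new (row 3, RHS) = (209/14)/(13/14) = 209/13.
z-row ← z-row − (-2/7)·(new row 3): 369/7 − (-2/7)·(209/13) = 745/13.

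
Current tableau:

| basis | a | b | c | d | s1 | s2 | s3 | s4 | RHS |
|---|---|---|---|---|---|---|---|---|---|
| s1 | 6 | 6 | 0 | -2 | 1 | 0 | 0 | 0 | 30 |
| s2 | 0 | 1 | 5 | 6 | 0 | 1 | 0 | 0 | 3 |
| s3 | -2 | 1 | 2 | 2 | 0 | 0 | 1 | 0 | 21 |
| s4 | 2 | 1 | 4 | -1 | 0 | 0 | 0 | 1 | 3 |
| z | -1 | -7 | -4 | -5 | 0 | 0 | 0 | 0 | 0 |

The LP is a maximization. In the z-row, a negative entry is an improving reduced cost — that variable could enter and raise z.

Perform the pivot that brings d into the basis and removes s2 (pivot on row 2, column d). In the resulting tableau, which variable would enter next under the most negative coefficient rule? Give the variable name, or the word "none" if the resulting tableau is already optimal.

b

Pivot element 6. New z-row = old z-row − (-5)·(row 2/6).
Updated z-row coefficients: a: -1, b: -37/6, c: 1/6, d: 0, s1: 0, s2: 5/6, s3: 0, s4: 0.
The most negative is -37/6 in column b, so b would enter next.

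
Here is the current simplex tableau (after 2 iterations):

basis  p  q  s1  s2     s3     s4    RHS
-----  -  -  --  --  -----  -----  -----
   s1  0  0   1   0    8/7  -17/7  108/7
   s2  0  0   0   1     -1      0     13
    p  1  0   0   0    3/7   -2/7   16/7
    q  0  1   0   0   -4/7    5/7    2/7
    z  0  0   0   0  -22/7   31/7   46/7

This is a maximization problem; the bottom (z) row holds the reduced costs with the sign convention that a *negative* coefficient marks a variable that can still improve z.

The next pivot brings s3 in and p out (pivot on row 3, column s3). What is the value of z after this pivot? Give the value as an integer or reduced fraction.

Minimum ratio for s3: (16/7)/(3/7) = 16/3.
z changes by −(z-row coeff of s3)·ratio = −(-22/7)·(16/3) = 352/21.
New z = 46/7 + (352/21) = 70/3.

70/3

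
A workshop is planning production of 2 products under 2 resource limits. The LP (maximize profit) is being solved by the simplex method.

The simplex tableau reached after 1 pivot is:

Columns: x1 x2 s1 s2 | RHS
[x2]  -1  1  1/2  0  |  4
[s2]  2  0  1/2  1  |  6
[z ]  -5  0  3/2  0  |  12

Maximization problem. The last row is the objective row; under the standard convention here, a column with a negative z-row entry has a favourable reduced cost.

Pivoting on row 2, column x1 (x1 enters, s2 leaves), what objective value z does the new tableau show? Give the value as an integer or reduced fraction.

Minimum ratio for x1: 6/2 = 3.
z changes by −(z-row coeff of x1)·ratio = −(-5)·3 = 15.
New z = 12 + 15 = 27.

27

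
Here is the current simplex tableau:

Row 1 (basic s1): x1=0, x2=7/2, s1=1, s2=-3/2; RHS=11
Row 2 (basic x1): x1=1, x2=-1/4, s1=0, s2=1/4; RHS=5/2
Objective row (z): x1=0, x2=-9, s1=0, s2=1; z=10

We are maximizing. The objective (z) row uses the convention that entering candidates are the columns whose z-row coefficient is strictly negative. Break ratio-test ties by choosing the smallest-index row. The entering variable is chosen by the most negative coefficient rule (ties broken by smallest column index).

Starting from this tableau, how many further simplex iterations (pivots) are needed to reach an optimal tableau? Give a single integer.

pivot: x2 in, s1 out → z = 268/7
pivot: s2 in, x1 out → z = 104
No improving column remains; optimal.

2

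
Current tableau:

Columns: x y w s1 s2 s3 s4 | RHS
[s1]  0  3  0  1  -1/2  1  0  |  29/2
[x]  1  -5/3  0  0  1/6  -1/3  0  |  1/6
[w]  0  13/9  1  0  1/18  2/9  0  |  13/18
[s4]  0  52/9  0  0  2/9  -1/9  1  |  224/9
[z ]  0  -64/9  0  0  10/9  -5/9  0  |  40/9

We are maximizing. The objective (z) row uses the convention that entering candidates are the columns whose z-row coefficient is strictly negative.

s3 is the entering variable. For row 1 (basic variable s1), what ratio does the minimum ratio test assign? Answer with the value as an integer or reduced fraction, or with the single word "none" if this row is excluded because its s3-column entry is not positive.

Ratio = RHS / (s3 entry) = (29/2) / 1 = 29/2.

29/2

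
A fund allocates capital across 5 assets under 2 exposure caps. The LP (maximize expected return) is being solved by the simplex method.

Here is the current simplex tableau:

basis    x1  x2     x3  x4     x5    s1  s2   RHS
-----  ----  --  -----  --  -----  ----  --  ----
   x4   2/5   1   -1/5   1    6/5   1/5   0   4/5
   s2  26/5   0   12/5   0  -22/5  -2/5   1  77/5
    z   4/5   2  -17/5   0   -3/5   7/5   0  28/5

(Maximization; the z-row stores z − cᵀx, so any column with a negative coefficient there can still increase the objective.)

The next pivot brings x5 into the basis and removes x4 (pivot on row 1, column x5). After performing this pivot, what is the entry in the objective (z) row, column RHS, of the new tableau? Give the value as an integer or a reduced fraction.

Pivot element is row 1, column x5: 6/5.
Normalize row 1: new (row 1, RHS) = (4/5)/(6/5) = 2/3.
z-row ← z-row − (-3/5)·(new row 1): 28/5 − (-3/5)·(2/3) = 6.

6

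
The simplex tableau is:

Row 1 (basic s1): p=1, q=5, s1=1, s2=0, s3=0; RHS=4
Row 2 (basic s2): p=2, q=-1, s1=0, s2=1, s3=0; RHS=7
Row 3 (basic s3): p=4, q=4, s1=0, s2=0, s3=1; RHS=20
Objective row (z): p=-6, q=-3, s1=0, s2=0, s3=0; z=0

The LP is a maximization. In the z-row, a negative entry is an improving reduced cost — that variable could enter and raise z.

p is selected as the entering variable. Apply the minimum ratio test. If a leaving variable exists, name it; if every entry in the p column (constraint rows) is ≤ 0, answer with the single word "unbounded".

Ratios: row 1 (s1): 4/1 = 4; row 2 (s2): 7/2 = 7/2; row 3 (s3): 20/4 = 5.
Minimum ratio is in the s2 row, so s2 leaves.

s2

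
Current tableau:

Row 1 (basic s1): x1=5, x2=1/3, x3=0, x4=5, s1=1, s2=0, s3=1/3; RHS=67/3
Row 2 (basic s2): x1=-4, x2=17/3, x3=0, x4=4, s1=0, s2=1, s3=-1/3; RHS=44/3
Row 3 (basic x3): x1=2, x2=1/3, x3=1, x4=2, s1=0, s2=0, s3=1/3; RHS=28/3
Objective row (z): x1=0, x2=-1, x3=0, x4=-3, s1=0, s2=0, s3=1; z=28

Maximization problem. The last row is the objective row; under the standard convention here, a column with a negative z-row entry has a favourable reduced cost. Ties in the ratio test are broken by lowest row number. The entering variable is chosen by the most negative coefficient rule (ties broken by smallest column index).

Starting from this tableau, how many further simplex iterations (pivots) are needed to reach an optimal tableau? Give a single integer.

2

pivot: x4 in, s2 out → z = 39
pivot: x1 in, s1 out → z = 201/5
No improving column remains; optimal.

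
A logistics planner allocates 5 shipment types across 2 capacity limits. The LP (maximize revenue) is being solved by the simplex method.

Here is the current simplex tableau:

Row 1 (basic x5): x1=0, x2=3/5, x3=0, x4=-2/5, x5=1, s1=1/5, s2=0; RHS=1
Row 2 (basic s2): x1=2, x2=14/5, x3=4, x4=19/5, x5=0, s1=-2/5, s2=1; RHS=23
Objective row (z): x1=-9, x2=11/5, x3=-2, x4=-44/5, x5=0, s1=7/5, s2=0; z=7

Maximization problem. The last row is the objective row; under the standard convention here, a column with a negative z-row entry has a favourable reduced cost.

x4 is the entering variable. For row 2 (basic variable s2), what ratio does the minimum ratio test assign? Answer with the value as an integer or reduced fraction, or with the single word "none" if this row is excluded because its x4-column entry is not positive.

115/19

Ratio = RHS / (x4 entry) = 23 / (19/5) = 115/19.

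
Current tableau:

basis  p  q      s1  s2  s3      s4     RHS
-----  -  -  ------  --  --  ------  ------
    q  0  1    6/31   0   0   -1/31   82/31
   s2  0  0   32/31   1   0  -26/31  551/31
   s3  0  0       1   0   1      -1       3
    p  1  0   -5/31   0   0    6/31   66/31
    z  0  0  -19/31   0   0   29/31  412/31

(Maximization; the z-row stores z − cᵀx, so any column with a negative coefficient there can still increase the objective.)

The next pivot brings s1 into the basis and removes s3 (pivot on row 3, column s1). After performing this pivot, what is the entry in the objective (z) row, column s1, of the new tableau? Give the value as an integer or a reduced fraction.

0

Pivot element is row 3, column s1: 1.
Normalize row 3: new (row 3, s1) = 1/1 = 1.
z-row ← z-row − (-19/31)·(new row 3): -19/31 − (-19/31)·1 = 0.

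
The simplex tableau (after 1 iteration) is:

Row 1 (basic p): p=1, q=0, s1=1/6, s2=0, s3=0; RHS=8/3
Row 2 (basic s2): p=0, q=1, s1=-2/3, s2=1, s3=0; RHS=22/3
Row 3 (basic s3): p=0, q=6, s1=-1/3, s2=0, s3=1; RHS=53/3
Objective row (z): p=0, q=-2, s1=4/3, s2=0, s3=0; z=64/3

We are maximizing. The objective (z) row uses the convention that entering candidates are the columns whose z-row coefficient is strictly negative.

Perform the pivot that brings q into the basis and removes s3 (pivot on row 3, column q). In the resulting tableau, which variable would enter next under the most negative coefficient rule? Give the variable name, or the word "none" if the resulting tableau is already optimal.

Pivot element 6. New z-row = old z-row − (-2)·(row 3/6).
Updated z-row coefficients: p: 0, q: 0, s1: 11/9, s2: 0, s3: 1/3.
No coefficient is strictly negative; the tableau after this pivot is optimal.

none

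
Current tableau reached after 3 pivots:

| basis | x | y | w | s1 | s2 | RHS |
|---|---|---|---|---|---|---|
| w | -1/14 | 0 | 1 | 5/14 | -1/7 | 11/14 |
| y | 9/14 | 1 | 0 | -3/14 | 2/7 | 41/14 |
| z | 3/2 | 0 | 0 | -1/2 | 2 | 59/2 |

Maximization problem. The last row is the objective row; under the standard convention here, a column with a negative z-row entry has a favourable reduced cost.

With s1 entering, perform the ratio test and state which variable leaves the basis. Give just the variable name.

w

Ratios: row 1 (w): (11/14)/(5/14) = 11/5; row 2 (y): entry -3/14 ≤ 0, skip.
Minimum ratio 11/5 is in the w row, so w leaves.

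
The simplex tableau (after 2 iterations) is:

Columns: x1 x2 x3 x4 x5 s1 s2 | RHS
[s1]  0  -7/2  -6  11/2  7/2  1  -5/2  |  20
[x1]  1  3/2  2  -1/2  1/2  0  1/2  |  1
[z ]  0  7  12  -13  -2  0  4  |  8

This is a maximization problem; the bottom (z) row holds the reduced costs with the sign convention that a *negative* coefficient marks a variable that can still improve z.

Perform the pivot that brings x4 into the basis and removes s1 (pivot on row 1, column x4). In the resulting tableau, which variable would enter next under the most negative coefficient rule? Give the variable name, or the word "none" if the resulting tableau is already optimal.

x3

Pivot element 11/2. New z-row = old z-row − (-13)·(row 1/(11/2)).
Updated z-row coefficients: x1: 0, x2: -14/11, x3: -24/11, x4: 0, x5: 69/11, s1: 26/11, s2: -21/11.
The most negative is -24/11 in column x3, so x3 would enter next.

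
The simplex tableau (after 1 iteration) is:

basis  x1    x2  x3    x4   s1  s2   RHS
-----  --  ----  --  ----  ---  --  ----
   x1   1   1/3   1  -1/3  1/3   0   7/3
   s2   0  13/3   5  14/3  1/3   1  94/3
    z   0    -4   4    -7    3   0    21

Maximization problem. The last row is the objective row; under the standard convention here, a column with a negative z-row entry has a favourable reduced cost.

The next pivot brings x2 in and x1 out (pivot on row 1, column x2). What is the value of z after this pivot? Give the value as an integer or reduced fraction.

49

Minimum ratio for x2: (7/3)/(1/3) = 7.
z changes by −(z-row coeff of x2)·ratio = −(-4)·7 = 28.
New z = 21 + 28 = 49.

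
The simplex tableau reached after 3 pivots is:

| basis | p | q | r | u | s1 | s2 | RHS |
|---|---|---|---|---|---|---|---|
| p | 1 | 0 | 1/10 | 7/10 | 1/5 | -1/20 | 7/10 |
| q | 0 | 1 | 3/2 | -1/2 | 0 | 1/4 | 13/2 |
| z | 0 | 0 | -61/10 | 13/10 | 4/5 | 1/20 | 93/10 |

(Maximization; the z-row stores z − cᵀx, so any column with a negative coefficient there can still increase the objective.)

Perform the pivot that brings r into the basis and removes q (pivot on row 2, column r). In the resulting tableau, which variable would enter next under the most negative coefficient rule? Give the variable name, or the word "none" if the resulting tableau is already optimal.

Pivot element 3/2. New z-row = old z-row − (-61/10)·(row 2/(3/2)).
Updated z-row coefficients: p: 0, q: 61/15, r: 0, u: -11/15, s1: 4/5, s2: 16/15.
The most negative is -11/15 in column u, so u would enter next.

u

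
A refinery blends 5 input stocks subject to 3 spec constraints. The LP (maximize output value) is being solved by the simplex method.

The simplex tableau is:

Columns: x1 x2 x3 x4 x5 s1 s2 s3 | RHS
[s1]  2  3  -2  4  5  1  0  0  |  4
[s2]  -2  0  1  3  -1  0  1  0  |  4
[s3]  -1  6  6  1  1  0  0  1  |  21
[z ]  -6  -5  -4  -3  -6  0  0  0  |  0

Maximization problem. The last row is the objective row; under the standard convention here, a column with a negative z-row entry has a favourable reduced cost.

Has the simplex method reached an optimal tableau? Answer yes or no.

Column x1 has objective-row coefficient -6, which is negative; an improving pivot exists, so not yet optimal.

no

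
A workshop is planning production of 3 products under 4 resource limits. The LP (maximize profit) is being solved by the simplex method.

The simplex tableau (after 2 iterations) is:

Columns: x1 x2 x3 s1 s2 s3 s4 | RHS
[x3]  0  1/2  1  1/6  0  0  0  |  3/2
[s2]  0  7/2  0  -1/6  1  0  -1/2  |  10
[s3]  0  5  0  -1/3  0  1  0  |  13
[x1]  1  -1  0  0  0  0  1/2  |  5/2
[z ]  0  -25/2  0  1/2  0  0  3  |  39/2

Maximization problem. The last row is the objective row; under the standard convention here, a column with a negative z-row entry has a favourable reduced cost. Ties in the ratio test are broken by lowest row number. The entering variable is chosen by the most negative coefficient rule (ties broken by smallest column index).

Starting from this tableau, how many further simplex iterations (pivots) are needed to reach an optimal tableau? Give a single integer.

pivot: x2 in, s3 out → z = 52
pivot: s1 in, x3 out → z = 157/3
No improving column remains; optimal.

2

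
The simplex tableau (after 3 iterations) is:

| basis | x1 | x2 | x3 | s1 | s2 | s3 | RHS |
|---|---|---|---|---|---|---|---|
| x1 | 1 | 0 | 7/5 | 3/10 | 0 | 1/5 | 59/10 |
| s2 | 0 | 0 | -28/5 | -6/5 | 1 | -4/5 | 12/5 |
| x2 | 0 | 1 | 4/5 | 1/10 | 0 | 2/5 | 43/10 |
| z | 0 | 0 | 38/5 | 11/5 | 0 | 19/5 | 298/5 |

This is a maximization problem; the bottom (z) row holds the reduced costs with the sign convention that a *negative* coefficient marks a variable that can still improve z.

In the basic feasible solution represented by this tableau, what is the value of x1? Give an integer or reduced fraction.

59/10

x1 is basic (row 1); its value is the RHS of that row: 59/10.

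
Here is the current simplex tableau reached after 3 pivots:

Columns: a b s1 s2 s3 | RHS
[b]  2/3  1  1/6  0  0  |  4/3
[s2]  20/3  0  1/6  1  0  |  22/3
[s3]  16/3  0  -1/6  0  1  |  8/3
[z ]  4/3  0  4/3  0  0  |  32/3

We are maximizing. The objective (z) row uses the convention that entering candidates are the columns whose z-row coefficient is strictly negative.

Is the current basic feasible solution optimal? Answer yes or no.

No objective-row coefficient is strictly negative, so no entering variable exists; the tableau is optimal.

yes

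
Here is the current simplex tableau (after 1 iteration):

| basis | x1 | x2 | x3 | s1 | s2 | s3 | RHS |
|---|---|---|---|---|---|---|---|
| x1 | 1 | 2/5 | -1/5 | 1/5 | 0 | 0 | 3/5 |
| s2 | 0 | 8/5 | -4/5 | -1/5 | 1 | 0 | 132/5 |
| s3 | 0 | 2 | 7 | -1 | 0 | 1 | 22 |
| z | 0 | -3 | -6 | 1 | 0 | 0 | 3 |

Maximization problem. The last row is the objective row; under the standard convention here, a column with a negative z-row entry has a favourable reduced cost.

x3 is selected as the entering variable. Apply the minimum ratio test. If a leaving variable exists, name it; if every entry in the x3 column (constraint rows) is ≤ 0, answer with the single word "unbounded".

Ratios: row 1 (x1): entry -1/5 ≤ 0, skip; row 2 (s2): entry -4/5 ≤ 0, skip; row 3 (s3): 22/7 = 22/7.
Minimum ratio is in the s3 row, so s3 leaves.

s3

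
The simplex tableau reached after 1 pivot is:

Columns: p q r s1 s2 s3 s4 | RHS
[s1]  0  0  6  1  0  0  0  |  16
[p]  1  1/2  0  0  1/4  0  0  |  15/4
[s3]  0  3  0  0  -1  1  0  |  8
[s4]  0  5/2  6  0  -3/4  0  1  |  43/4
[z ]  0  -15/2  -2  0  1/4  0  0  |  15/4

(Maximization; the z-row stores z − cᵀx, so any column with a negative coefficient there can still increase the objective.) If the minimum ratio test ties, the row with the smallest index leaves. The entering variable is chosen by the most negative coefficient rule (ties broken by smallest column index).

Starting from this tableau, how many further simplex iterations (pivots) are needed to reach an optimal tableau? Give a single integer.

3

pivot: q in, s3 out → z = 95/4
pivot: s2 in, p out → z = 184/5
pivot: r in, s4 out → z = 38
No improving column remains; optimal.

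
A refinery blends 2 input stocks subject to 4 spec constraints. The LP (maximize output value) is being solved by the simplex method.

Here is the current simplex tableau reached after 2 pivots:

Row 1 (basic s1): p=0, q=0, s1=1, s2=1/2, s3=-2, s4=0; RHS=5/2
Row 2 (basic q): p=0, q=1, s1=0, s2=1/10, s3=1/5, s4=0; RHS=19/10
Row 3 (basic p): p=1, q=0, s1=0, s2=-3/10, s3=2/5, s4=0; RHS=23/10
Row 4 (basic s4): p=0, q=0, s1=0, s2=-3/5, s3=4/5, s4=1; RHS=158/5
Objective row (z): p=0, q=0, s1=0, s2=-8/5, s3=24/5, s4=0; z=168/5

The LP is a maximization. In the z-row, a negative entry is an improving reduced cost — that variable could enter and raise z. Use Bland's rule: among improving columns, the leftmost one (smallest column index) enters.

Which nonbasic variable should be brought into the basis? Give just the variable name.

Objective-row coefficients: p: 0, q: 0, s1: 0, s2: -8/5, s3: 24/5, s4: 0.
Improving columns: s2. Bland's rule picks the smallest column index → s2.

s2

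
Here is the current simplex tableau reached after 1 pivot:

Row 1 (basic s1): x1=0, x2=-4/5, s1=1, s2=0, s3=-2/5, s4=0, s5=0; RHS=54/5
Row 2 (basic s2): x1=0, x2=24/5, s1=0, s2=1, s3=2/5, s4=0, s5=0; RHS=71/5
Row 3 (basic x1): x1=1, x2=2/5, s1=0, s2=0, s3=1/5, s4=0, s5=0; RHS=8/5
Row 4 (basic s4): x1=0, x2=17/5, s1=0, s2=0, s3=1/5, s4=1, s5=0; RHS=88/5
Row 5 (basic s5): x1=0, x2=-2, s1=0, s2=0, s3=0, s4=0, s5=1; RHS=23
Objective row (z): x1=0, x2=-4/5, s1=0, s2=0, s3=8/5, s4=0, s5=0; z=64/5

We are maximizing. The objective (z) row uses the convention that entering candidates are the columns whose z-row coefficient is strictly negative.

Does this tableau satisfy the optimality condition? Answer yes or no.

no

Column x2 has objective-row coefficient -4/5, which is negative; an improving pivot exists, so not yet optimal.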